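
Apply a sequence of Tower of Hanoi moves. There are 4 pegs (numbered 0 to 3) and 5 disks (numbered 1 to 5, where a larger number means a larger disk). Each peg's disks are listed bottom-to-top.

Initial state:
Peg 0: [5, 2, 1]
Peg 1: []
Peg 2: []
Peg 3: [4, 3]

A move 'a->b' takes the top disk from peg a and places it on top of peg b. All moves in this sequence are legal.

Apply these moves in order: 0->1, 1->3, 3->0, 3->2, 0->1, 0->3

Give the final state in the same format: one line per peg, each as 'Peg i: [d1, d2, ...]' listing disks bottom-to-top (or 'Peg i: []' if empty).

Answer: Peg 0: [5]
Peg 1: [1]
Peg 2: [3]
Peg 3: [4, 2]

Derivation:
After move 1 (0->1):
Peg 0: [5, 2]
Peg 1: [1]
Peg 2: []
Peg 3: [4, 3]

After move 2 (1->3):
Peg 0: [5, 2]
Peg 1: []
Peg 2: []
Peg 3: [4, 3, 1]

After move 3 (3->0):
Peg 0: [5, 2, 1]
Peg 1: []
Peg 2: []
Peg 3: [4, 3]

After move 4 (3->2):
Peg 0: [5, 2, 1]
Peg 1: []
Peg 2: [3]
Peg 3: [4]

After move 5 (0->1):
Peg 0: [5, 2]
Peg 1: [1]
Peg 2: [3]
Peg 3: [4]

After move 6 (0->3):
Peg 0: [5]
Peg 1: [1]
Peg 2: [3]
Peg 3: [4, 2]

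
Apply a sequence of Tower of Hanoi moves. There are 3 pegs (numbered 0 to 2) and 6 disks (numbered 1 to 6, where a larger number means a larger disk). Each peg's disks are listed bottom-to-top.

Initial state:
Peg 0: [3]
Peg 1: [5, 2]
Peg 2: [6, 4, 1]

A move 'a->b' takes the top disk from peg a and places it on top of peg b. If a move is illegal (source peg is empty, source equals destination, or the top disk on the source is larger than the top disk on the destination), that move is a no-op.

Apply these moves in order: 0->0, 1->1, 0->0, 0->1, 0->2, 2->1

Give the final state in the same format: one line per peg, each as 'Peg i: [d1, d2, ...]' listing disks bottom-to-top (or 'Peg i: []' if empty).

After move 1 (0->0):
Peg 0: [3]
Peg 1: [5, 2]
Peg 2: [6, 4, 1]

After move 2 (1->1):
Peg 0: [3]
Peg 1: [5, 2]
Peg 2: [6, 4, 1]

After move 3 (0->0):
Peg 0: [3]
Peg 1: [5, 2]
Peg 2: [6, 4, 1]

After move 4 (0->1):
Peg 0: [3]
Peg 1: [5, 2]
Peg 2: [6, 4, 1]

After move 5 (0->2):
Peg 0: [3]
Peg 1: [5, 2]
Peg 2: [6, 4, 1]

After move 6 (2->1):
Peg 0: [3]
Peg 1: [5, 2, 1]
Peg 2: [6, 4]

Answer: Peg 0: [3]
Peg 1: [5, 2, 1]
Peg 2: [6, 4]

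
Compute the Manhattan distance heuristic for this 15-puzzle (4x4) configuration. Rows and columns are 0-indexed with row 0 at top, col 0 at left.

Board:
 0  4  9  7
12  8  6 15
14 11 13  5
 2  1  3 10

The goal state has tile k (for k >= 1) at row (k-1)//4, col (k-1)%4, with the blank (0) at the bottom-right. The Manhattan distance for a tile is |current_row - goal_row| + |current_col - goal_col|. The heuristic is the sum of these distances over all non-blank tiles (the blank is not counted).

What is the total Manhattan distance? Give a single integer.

Tile 4: at (0,1), goal (0,3), distance |0-0|+|1-3| = 2
Tile 9: at (0,2), goal (2,0), distance |0-2|+|2-0| = 4
Tile 7: at (0,3), goal (1,2), distance |0-1|+|3-2| = 2
Tile 12: at (1,0), goal (2,3), distance |1-2|+|0-3| = 4
Tile 8: at (1,1), goal (1,3), distance |1-1|+|1-3| = 2
Tile 6: at (1,2), goal (1,1), distance |1-1|+|2-1| = 1
Tile 15: at (1,3), goal (3,2), distance |1-3|+|3-2| = 3
Tile 14: at (2,0), goal (3,1), distance |2-3|+|0-1| = 2
Tile 11: at (2,1), goal (2,2), distance |2-2|+|1-2| = 1
Tile 13: at (2,2), goal (3,0), distance |2-3|+|2-0| = 3
Tile 5: at (2,3), goal (1,0), distance |2-1|+|3-0| = 4
Tile 2: at (3,0), goal (0,1), distance |3-0|+|0-1| = 4
Tile 1: at (3,1), goal (0,0), distance |3-0|+|1-0| = 4
Tile 3: at (3,2), goal (0,2), distance |3-0|+|2-2| = 3
Tile 10: at (3,3), goal (2,1), distance |3-2|+|3-1| = 3
Sum: 2 + 4 + 2 + 4 + 2 + 1 + 3 + 2 + 1 + 3 + 4 + 4 + 4 + 3 + 3 = 42

Answer: 42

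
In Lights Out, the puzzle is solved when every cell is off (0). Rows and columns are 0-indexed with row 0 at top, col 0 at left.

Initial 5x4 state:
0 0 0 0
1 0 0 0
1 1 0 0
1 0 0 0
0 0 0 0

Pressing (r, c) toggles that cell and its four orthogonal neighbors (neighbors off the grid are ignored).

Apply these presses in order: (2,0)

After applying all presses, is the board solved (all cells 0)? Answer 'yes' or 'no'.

After press 1 at (2,0):
0 0 0 0
0 0 0 0
0 0 0 0
0 0 0 0
0 0 0 0

Lights still on: 0

Answer: yes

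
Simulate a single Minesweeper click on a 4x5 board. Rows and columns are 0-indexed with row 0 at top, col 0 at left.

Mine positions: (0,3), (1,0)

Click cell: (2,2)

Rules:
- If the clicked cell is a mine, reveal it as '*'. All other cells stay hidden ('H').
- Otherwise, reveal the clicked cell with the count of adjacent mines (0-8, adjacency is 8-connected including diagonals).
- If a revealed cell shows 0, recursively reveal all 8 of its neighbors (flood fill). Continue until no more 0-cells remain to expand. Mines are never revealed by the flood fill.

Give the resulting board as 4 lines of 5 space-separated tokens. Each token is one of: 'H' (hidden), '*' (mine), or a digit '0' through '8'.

H H H H H
H 1 1 1 1
1 1 0 0 0
0 0 0 0 0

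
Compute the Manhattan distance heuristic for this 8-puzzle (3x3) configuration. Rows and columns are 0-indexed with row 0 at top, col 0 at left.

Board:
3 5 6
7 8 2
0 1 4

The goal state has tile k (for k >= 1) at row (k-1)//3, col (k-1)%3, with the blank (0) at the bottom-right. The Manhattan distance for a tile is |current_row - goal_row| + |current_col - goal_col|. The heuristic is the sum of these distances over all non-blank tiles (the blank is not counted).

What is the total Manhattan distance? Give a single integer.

Tile 3: at (0,0), goal (0,2), distance |0-0|+|0-2| = 2
Tile 5: at (0,1), goal (1,1), distance |0-1|+|1-1| = 1
Tile 6: at (0,2), goal (1,2), distance |0-1|+|2-2| = 1
Tile 7: at (1,0), goal (2,0), distance |1-2|+|0-0| = 1
Tile 8: at (1,1), goal (2,1), distance |1-2|+|1-1| = 1
Tile 2: at (1,2), goal (0,1), distance |1-0|+|2-1| = 2
Tile 1: at (2,1), goal (0,0), distance |2-0|+|1-0| = 3
Tile 4: at (2,2), goal (1,0), distance |2-1|+|2-0| = 3
Sum: 2 + 1 + 1 + 1 + 1 + 2 + 3 + 3 = 14

Answer: 14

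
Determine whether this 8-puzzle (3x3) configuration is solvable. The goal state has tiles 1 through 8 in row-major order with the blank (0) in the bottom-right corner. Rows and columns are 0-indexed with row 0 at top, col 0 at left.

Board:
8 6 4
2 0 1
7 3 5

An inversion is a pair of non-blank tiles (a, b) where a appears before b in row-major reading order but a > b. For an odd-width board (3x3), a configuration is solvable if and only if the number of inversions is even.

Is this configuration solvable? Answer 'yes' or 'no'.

Answer: yes

Derivation:
Inversions (pairs i<j in row-major order where tile[i] > tile[j] > 0): 18
18 is even, so the puzzle is solvable.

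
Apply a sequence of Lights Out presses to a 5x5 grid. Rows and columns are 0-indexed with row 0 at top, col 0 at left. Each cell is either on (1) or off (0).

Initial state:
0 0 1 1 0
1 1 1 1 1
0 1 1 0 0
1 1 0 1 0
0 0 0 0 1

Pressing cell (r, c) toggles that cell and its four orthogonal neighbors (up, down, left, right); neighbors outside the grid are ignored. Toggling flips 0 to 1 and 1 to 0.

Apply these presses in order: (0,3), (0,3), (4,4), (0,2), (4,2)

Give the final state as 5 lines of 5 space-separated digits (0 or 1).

After press 1 at (0,3):
0 0 0 0 1
1 1 1 0 1
0 1 1 0 0
1 1 0 1 0
0 0 0 0 1

After press 2 at (0,3):
0 0 1 1 0
1 1 1 1 1
0 1 1 0 0
1 1 0 1 0
0 0 0 0 1

After press 3 at (4,4):
0 0 1 1 0
1 1 1 1 1
0 1 1 0 0
1 1 0 1 1
0 0 0 1 0

After press 4 at (0,2):
0 1 0 0 0
1 1 0 1 1
0 1 1 0 0
1 1 0 1 1
0 0 0 1 0

After press 5 at (4,2):
0 1 0 0 0
1 1 0 1 1
0 1 1 0 0
1 1 1 1 1
0 1 1 0 0

Answer: 0 1 0 0 0
1 1 0 1 1
0 1 1 0 0
1 1 1 1 1
0 1 1 0 0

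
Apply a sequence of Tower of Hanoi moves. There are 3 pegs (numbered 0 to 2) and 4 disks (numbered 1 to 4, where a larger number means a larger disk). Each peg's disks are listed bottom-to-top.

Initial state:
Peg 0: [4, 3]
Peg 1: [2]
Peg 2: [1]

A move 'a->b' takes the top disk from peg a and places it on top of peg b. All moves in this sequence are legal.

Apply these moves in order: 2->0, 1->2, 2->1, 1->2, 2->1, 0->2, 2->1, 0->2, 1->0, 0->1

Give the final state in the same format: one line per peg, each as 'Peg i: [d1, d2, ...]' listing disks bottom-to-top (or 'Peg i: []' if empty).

Answer: Peg 0: [4]
Peg 1: [2, 1]
Peg 2: [3]

Derivation:
After move 1 (2->0):
Peg 0: [4, 3, 1]
Peg 1: [2]
Peg 2: []

After move 2 (1->2):
Peg 0: [4, 3, 1]
Peg 1: []
Peg 2: [2]

After move 3 (2->1):
Peg 0: [4, 3, 1]
Peg 1: [2]
Peg 2: []

After move 4 (1->2):
Peg 0: [4, 3, 1]
Peg 1: []
Peg 2: [2]

After move 5 (2->1):
Peg 0: [4, 3, 1]
Peg 1: [2]
Peg 2: []

After move 6 (0->2):
Peg 0: [4, 3]
Peg 1: [2]
Peg 2: [1]

After move 7 (2->1):
Peg 0: [4, 3]
Peg 1: [2, 1]
Peg 2: []

After move 8 (0->2):
Peg 0: [4]
Peg 1: [2, 1]
Peg 2: [3]

After move 9 (1->0):
Peg 0: [4, 1]
Peg 1: [2]
Peg 2: [3]

After move 10 (0->1):
Peg 0: [4]
Peg 1: [2, 1]
Peg 2: [3]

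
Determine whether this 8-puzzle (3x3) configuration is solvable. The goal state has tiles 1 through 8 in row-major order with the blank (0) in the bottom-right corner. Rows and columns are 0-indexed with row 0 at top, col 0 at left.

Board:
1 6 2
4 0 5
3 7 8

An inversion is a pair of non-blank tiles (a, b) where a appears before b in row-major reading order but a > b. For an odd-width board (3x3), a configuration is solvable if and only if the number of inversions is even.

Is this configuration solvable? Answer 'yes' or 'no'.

Inversions (pairs i<j in row-major order where tile[i] > tile[j] > 0): 6
6 is even, so the puzzle is solvable.

Answer: yes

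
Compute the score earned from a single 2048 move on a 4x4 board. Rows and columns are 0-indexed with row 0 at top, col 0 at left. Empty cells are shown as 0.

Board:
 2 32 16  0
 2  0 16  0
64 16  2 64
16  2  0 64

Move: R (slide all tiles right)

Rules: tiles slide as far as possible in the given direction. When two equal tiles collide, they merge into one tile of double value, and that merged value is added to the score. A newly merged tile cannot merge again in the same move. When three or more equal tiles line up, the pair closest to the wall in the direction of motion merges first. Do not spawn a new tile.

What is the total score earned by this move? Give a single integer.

Answer: 0

Derivation:
Slide right:
row 0: [2, 32, 16, 0] -> [0, 2, 32, 16]  score +0 (running 0)
row 1: [2, 0, 16, 0] -> [0, 0, 2, 16]  score +0 (running 0)
row 2: [64, 16, 2, 64] -> [64, 16, 2, 64]  score +0 (running 0)
row 3: [16, 2, 0, 64] -> [0, 16, 2, 64]  score +0 (running 0)
Board after move:
 0  2 32 16
 0  0  2 16
64 16  2 64
 0 16  2 64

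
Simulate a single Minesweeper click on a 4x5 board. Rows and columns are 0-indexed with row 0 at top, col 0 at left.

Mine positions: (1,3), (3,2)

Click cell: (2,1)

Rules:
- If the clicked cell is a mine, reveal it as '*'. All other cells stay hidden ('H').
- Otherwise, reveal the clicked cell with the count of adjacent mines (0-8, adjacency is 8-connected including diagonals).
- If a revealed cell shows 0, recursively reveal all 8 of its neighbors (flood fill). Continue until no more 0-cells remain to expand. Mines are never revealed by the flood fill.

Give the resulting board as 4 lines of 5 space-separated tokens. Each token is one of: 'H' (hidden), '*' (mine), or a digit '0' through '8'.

H H H H H
H H H H H
H 1 H H H
H H H H H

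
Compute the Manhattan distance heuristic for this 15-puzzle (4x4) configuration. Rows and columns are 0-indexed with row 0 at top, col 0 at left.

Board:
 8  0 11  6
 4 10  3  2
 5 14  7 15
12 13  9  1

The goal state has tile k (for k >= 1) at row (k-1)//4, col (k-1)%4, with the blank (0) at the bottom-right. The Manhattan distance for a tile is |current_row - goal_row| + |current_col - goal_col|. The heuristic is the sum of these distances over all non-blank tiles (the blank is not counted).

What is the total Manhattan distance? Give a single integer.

Tile 8: at (0,0), goal (1,3), distance |0-1|+|0-3| = 4
Tile 11: at (0,2), goal (2,2), distance |0-2|+|2-2| = 2
Tile 6: at (0,3), goal (1,1), distance |0-1|+|3-1| = 3
Tile 4: at (1,0), goal (0,3), distance |1-0|+|0-3| = 4
Tile 10: at (1,1), goal (2,1), distance |1-2|+|1-1| = 1
Tile 3: at (1,2), goal (0,2), distance |1-0|+|2-2| = 1
Tile 2: at (1,3), goal (0,1), distance |1-0|+|3-1| = 3
Tile 5: at (2,0), goal (1,0), distance |2-1|+|0-0| = 1
Tile 14: at (2,1), goal (3,1), distance |2-3|+|1-1| = 1
Tile 7: at (2,2), goal (1,2), distance |2-1|+|2-2| = 1
Tile 15: at (2,3), goal (3,2), distance |2-3|+|3-2| = 2
Tile 12: at (3,0), goal (2,3), distance |3-2|+|0-3| = 4
Tile 13: at (3,1), goal (3,0), distance |3-3|+|1-0| = 1
Tile 9: at (3,2), goal (2,0), distance |3-2|+|2-0| = 3
Tile 1: at (3,3), goal (0,0), distance |3-0|+|3-0| = 6
Sum: 4 + 2 + 3 + 4 + 1 + 1 + 3 + 1 + 1 + 1 + 2 + 4 + 1 + 3 + 6 = 37

Answer: 37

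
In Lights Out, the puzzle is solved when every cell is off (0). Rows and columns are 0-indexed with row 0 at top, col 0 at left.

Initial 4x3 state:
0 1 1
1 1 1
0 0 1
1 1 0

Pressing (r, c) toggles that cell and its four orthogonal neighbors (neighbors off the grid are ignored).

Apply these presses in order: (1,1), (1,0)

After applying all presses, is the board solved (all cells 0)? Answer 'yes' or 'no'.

Answer: no

Derivation:
After press 1 at (1,1):
0 0 1
0 0 0
0 1 1
1 1 0

After press 2 at (1,0):
1 0 1
1 1 0
1 1 1
1 1 0

Lights still on: 9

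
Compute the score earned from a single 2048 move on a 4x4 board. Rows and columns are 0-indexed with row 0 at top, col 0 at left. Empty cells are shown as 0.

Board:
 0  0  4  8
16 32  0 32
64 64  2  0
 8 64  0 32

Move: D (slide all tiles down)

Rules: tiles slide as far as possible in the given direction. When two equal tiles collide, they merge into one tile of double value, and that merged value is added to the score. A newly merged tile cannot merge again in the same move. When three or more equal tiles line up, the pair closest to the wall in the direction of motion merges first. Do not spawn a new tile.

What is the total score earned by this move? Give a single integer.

Answer: 192

Derivation:
Slide down:
col 0: [0, 16, 64, 8] -> [0, 16, 64, 8]  score +0 (running 0)
col 1: [0, 32, 64, 64] -> [0, 0, 32, 128]  score +128 (running 128)
col 2: [4, 0, 2, 0] -> [0, 0, 4, 2]  score +0 (running 128)
col 3: [8, 32, 0, 32] -> [0, 0, 8, 64]  score +64 (running 192)
Board after move:
  0   0   0   0
 16   0   0   0
 64  32   4   8
  8 128   2  64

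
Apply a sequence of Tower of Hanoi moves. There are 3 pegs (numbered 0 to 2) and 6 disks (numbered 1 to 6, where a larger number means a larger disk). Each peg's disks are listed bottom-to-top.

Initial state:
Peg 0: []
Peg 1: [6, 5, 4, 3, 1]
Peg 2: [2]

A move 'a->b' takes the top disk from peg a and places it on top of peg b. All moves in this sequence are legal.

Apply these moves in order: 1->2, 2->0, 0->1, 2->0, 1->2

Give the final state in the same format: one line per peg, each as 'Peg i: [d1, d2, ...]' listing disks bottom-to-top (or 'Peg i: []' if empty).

After move 1 (1->2):
Peg 0: []
Peg 1: [6, 5, 4, 3]
Peg 2: [2, 1]

After move 2 (2->0):
Peg 0: [1]
Peg 1: [6, 5, 4, 3]
Peg 2: [2]

After move 3 (0->1):
Peg 0: []
Peg 1: [6, 5, 4, 3, 1]
Peg 2: [2]

After move 4 (2->0):
Peg 0: [2]
Peg 1: [6, 5, 4, 3, 1]
Peg 2: []

After move 5 (1->2):
Peg 0: [2]
Peg 1: [6, 5, 4, 3]
Peg 2: [1]

Answer: Peg 0: [2]
Peg 1: [6, 5, 4, 3]
Peg 2: [1]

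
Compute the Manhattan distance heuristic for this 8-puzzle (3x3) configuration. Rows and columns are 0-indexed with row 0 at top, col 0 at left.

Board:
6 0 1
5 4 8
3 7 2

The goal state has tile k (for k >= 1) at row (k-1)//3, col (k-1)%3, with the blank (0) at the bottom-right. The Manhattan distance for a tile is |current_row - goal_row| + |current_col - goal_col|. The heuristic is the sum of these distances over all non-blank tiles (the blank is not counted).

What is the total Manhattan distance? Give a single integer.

Answer: 17

Derivation:
Tile 6: at (0,0), goal (1,2), distance |0-1|+|0-2| = 3
Tile 1: at (0,2), goal (0,0), distance |0-0|+|2-0| = 2
Tile 5: at (1,0), goal (1,1), distance |1-1|+|0-1| = 1
Tile 4: at (1,1), goal (1,0), distance |1-1|+|1-0| = 1
Tile 8: at (1,2), goal (2,1), distance |1-2|+|2-1| = 2
Tile 3: at (2,0), goal (0,2), distance |2-0|+|0-2| = 4
Tile 7: at (2,1), goal (2,0), distance |2-2|+|1-0| = 1
Tile 2: at (2,2), goal (0,1), distance |2-0|+|2-1| = 3
Sum: 3 + 2 + 1 + 1 + 2 + 4 + 1 + 3 = 17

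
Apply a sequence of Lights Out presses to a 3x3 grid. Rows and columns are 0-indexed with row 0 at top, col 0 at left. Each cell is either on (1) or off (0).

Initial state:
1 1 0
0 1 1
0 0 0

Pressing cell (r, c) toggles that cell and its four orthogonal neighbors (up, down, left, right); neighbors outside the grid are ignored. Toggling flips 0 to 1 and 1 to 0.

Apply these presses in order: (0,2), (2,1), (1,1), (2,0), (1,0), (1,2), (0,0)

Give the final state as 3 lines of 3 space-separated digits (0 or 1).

After press 1 at (0,2):
1 0 1
0 1 0
0 0 0

After press 2 at (2,1):
1 0 1
0 0 0
1 1 1

After press 3 at (1,1):
1 1 1
1 1 1
1 0 1

After press 4 at (2,0):
1 1 1
0 1 1
0 1 1

After press 5 at (1,0):
0 1 1
1 0 1
1 1 1

After press 6 at (1,2):
0 1 0
1 1 0
1 1 0

After press 7 at (0,0):
1 0 0
0 1 0
1 1 0

Answer: 1 0 0
0 1 0
1 1 0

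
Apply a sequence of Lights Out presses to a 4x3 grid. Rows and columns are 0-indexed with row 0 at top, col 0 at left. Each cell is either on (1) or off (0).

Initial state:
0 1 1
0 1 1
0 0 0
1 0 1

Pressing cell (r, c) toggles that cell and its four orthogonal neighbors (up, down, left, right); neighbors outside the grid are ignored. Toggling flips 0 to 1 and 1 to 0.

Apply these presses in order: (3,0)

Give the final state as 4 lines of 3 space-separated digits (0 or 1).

After press 1 at (3,0):
0 1 1
0 1 1
1 0 0
0 1 1

Answer: 0 1 1
0 1 1
1 0 0
0 1 1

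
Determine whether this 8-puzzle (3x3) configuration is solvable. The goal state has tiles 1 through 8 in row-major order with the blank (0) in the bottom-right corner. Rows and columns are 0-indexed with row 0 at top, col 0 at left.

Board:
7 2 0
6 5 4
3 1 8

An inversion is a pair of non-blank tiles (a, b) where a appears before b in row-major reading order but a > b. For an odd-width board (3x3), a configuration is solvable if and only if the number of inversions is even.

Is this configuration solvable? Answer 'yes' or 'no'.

Answer: no

Derivation:
Inversions (pairs i<j in row-major order where tile[i] > tile[j] > 0): 17
17 is odd, so the puzzle is not solvable.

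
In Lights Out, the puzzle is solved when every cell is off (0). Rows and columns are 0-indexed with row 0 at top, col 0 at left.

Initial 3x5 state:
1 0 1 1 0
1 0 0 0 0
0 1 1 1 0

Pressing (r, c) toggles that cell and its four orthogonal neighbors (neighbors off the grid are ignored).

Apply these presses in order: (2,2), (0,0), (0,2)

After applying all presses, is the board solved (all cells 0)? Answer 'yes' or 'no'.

After press 1 at (2,2):
1 0 1 1 0
1 0 1 0 0
0 0 0 0 0

After press 2 at (0,0):
0 1 1 1 0
0 0 1 0 0
0 0 0 0 0

After press 3 at (0,2):
0 0 0 0 0
0 0 0 0 0
0 0 0 0 0

Lights still on: 0

Answer: yes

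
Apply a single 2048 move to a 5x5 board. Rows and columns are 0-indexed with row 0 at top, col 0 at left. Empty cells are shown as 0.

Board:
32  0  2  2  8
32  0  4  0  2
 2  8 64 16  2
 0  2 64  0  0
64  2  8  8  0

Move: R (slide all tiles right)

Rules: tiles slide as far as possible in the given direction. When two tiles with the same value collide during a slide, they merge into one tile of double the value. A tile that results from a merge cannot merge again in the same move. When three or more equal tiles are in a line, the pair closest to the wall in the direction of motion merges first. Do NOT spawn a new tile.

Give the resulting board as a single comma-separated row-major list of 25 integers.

Answer: 0, 0, 32, 4, 8, 0, 0, 32, 4, 2, 2, 8, 64, 16, 2, 0, 0, 0, 2, 64, 0, 0, 64, 2, 16

Derivation:
Slide right:
row 0: [32, 0, 2, 2, 8] -> [0, 0, 32, 4, 8]
row 1: [32, 0, 4, 0, 2] -> [0, 0, 32, 4, 2]
row 2: [2, 8, 64, 16, 2] -> [2, 8, 64, 16, 2]
row 3: [0, 2, 64, 0, 0] -> [0, 0, 0, 2, 64]
row 4: [64, 2, 8, 8, 0] -> [0, 0, 64, 2, 16]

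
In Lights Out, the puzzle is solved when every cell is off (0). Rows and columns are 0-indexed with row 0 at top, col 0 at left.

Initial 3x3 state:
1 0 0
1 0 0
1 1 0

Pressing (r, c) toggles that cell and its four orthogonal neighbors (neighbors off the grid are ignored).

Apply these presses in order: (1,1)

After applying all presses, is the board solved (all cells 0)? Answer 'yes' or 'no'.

Answer: no

Derivation:
After press 1 at (1,1):
1 1 0
0 1 1
1 0 0

Lights still on: 5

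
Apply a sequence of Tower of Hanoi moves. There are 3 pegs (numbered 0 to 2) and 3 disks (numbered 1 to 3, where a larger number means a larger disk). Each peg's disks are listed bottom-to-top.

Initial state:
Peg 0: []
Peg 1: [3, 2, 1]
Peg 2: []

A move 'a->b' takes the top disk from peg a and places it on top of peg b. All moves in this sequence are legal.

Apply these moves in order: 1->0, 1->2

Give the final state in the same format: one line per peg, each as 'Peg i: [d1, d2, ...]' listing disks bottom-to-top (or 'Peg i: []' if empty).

Answer: Peg 0: [1]
Peg 1: [3]
Peg 2: [2]

Derivation:
After move 1 (1->0):
Peg 0: [1]
Peg 1: [3, 2]
Peg 2: []

After move 2 (1->2):
Peg 0: [1]
Peg 1: [3]
Peg 2: [2]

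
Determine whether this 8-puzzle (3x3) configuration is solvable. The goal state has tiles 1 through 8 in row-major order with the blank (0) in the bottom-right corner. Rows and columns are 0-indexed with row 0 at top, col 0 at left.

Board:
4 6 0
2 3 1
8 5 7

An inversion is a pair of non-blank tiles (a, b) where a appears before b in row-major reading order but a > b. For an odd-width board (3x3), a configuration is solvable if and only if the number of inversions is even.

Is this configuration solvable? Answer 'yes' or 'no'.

Inversions (pairs i<j in row-major order where tile[i] > tile[j] > 0): 11
11 is odd, so the puzzle is not solvable.

Answer: no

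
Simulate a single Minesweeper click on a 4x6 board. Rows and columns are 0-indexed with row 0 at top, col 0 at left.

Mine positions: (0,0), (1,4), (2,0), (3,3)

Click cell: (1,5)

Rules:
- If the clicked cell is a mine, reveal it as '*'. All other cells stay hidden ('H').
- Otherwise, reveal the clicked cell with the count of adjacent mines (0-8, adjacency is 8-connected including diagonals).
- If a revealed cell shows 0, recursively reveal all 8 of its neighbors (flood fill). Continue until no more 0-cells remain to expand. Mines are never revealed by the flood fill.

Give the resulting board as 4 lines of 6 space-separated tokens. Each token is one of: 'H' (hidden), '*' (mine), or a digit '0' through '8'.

H H H H H H
H H H H H 1
H H H H H H
H H H H H H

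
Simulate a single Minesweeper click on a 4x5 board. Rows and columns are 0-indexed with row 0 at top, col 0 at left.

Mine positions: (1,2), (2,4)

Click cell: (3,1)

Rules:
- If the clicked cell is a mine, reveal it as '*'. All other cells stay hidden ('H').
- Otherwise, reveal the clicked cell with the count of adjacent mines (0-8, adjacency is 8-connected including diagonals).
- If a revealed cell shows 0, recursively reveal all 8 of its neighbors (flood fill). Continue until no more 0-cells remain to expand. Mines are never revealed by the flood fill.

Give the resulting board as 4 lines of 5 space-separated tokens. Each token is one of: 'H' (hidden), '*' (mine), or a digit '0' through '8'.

0 1 H H H
0 1 H H H
0 1 1 2 H
0 0 0 1 H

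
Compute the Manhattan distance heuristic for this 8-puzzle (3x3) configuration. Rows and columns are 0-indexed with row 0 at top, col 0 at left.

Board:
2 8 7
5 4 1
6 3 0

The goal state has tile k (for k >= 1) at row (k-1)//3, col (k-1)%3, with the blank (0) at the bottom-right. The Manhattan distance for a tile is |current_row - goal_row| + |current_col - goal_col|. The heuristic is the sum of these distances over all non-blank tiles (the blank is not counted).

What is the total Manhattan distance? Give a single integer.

Answer: 18

Derivation:
Tile 2: at (0,0), goal (0,1), distance |0-0|+|0-1| = 1
Tile 8: at (0,1), goal (2,1), distance |0-2|+|1-1| = 2
Tile 7: at (0,2), goal (2,0), distance |0-2|+|2-0| = 4
Tile 5: at (1,0), goal (1,1), distance |1-1|+|0-1| = 1
Tile 4: at (1,1), goal (1,0), distance |1-1|+|1-0| = 1
Tile 1: at (1,2), goal (0,0), distance |1-0|+|2-0| = 3
Tile 6: at (2,0), goal (1,2), distance |2-1|+|0-2| = 3
Tile 3: at (2,1), goal (0,2), distance |2-0|+|1-2| = 3
Sum: 1 + 2 + 4 + 1 + 1 + 3 + 3 + 3 = 18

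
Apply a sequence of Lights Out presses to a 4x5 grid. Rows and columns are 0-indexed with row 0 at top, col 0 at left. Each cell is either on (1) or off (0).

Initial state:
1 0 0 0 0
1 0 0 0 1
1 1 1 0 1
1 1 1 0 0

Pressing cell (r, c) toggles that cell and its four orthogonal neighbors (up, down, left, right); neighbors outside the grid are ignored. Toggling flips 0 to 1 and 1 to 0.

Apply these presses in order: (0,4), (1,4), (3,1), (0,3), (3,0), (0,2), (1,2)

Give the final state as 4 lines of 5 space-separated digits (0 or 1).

After press 1 at (0,4):
1 0 0 1 1
1 0 0 0 0
1 1 1 0 1
1 1 1 0 0

After press 2 at (1,4):
1 0 0 1 0
1 0 0 1 1
1 1 1 0 0
1 1 1 0 0

After press 3 at (3,1):
1 0 0 1 0
1 0 0 1 1
1 0 1 0 0
0 0 0 0 0

After press 4 at (0,3):
1 0 1 0 1
1 0 0 0 1
1 0 1 0 0
0 0 0 0 0

After press 5 at (3,0):
1 0 1 0 1
1 0 0 0 1
0 0 1 0 0
1 1 0 0 0

After press 6 at (0,2):
1 1 0 1 1
1 0 1 0 1
0 0 1 0 0
1 1 0 0 0

After press 7 at (1,2):
1 1 1 1 1
1 1 0 1 1
0 0 0 0 0
1 1 0 0 0

Answer: 1 1 1 1 1
1 1 0 1 1
0 0 0 0 0
1 1 0 0 0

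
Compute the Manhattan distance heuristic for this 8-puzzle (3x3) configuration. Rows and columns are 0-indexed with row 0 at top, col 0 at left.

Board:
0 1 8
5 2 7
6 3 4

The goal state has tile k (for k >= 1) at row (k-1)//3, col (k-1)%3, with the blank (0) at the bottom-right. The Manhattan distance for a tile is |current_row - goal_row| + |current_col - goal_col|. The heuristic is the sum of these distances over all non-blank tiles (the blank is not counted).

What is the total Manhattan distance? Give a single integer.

Answer: 18

Derivation:
Tile 1: (0,1)->(0,0) = 1
Tile 8: (0,2)->(2,1) = 3
Tile 5: (1,0)->(1,1) = 1
Tile 2: (1,1)->(0,1) = 1
Tile 7: (1,2)->(2,0) = 3
Tile 6: (2,0)->(1,2) = 3
Tile 3: (2,1)->(0,2) = 3
Tile 4: (2,2)->(1,0) = 3
Sum: 1 + 3 + 1 + 1 + 3 + 3 + 3 + 3 = 18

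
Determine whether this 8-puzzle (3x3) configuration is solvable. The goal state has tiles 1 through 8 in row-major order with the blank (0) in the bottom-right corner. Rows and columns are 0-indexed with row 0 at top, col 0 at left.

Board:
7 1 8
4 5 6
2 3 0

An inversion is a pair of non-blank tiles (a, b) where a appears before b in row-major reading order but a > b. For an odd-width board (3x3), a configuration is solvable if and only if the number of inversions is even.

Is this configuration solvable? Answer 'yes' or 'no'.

Answer: no

Derivation:
Inversions (pairs i<j in row-major order where tile[i] > tile[j] > 0): 17
17 is odd, so the puzzle is not solvable.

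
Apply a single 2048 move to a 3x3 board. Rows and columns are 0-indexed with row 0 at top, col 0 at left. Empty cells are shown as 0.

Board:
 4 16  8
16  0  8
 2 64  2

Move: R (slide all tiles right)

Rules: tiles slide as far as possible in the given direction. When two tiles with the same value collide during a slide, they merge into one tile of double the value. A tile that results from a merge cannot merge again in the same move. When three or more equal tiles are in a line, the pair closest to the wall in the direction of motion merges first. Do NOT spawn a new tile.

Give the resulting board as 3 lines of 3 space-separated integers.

Answer:  4 16  8
 0 16  8
 2 64  2

Derivation:
Slide right:
row 0: [4, 16, 8] -> [4, 16, 8]
row 1: [16, 0, 8] -> [0, 16, 8]
row 2: [2, 64, 2] -> [2, 64, 2]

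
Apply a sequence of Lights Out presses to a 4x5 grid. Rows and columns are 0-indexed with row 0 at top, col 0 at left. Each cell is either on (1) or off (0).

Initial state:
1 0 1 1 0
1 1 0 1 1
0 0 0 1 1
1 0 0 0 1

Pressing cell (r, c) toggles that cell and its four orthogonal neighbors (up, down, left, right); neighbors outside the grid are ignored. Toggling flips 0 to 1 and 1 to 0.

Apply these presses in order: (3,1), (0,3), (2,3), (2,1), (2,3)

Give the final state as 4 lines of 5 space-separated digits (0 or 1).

After press 1 at (3,1):
1 0 1 1 0
1 1 0 1 1
0 1 0 1 1
0 1 1 0 1

After press 2 at (0,3):
1 0 0 0 1
1 1 0 0 1
0 1 0 1 1
0 1 1 0 1

After press 3 at (2,3):
1 0 0 0 1
1 1 0 1 1
0 1 1 0 0
0 1 1 1 1

After press 4 at (2,1):
1 0 0 0 1
1 0 0 1 1
1 0 0 0 0
0 0 1 1 1

After press 5 at (2,3):
1 0 0 0 1
1 0 0 0 1
1 0 1 1 1
0 0 1 0 1

Answer: 1 0 0 0 1
1 0 0 0 1
1 0 1 1 1
0 0 1 0 1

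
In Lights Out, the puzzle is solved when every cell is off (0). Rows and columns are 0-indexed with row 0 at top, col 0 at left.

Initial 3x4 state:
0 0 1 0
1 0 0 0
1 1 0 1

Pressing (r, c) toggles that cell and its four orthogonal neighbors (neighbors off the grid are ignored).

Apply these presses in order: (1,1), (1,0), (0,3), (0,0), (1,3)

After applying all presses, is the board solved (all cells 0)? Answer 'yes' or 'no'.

After press 1 at (1,1):
0 1 1 0
0 1 1 0
1 0 0 1

After press 2 at (1,0):
1 1 1 0
1 0 1 0
0 0 0 1

After press 3 at (0,3):
1 1 0 1
1 0 1 1
0 0 0 1

After press 4 at (0,0):
0 0 0 1
0 0 1 1
0 0 0 1

After press 5 at (1,3):
0 0 0 0
0 0 0 0
0 0 0 0

Lights still on: 0

Answer: yes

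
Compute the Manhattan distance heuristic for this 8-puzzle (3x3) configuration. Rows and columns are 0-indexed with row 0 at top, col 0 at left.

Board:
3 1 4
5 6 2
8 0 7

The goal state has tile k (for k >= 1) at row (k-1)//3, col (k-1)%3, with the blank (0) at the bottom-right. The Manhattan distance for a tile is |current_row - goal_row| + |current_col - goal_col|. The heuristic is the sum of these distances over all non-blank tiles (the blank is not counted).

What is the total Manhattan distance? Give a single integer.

Answer: 13

Derivation:
Tile 3: (0,0)->(0,2) = 2
Tile 1: (0,1)->(0,0) = 1
Tile 4: (0,2)->(1,0) = 3
Tile 5: (1,0)->(1,1) = 1
Tile 6: (1,1)->(1,2) = 1
Tile 2: (1,2)->(0,1) = 2
Tile 8: (2,0)->(2,1) = 1
Tile 7: (2,2)->(2,0) = 2
Sum: 2 + 1 + 3 + 1 + 1 + 2 + 1 + 2 = 13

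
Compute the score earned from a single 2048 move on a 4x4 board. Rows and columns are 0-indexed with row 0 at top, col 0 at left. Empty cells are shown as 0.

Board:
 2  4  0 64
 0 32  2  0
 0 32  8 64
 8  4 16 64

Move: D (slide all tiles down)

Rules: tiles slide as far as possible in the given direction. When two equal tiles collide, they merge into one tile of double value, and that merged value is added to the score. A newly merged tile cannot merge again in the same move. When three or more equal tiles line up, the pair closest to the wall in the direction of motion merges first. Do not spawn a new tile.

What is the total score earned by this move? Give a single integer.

Answer: 192

Derivation:
Slide down:
col 0: [2, 0, 0, 8] -> [0, 0, 2, 8]  score +0 (running 0)
col 1: [4, 32, 32, 4] -> [0, 4, 64, 4]  score +64 (running 64)
col 2: [0, 2, 8, 16] -> [0, 2, 8, 16]  score +0 (running 64)
col 3: [64, 0, 64, 64] -> [0, 0, 64, 128]  score +128 (running 192)
Board after move:
  0   0   0   0
  0   4   2   0
  2  64   8  64
  8   4  16 128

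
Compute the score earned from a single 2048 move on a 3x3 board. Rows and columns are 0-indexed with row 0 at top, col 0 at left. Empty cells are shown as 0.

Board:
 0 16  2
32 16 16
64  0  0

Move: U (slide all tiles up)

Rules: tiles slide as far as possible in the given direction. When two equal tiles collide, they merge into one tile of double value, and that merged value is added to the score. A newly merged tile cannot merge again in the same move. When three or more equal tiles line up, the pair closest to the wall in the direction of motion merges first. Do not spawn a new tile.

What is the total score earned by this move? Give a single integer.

Slide up:
col 0: [0, 32, 64] -> [32, 64, 0]  score +0 (running 0)
col 1: [16, 16, 0] -> [32, 0, 0]  score +32 (running 32)
col 2: [2, 16, 0] -> [2, 16, 0]  score +0 (running 32)
Board after move:
32 32  2
64  0 16
 0  0  0

Answer: 32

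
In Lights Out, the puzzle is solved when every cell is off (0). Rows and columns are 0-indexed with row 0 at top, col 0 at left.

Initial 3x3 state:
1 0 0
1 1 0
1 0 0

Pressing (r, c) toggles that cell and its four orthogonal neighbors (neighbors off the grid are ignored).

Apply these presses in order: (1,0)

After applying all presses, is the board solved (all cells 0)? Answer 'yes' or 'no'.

Answer: yes

Derivation:
After press 1 at (1,0):
0 0 0
0 0 0
0 0 0

Lights still on: 0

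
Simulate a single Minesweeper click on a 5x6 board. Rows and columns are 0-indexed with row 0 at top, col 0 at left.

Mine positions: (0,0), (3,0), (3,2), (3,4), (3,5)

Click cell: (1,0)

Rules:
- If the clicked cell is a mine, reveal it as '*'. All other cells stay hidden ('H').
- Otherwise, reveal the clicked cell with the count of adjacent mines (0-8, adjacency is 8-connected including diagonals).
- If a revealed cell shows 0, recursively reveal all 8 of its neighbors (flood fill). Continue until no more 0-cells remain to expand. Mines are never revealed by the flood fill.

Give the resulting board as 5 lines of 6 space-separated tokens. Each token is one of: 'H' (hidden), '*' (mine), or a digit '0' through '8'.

H H H H H H
1 H H H H H
H H H H H H
H H H H H H
H H H H H H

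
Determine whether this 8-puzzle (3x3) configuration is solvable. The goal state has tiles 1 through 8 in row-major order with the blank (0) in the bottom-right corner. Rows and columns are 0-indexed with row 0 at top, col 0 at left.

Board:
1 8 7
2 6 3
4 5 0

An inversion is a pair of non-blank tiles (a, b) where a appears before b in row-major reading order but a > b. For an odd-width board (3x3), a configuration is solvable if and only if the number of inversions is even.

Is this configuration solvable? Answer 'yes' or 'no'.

Answer: yes

Derivation:
Inversions (pairs i<j in row-major order where tile[i] > tile[j] > 0): 14
14 is even, so the puzzle is solvable.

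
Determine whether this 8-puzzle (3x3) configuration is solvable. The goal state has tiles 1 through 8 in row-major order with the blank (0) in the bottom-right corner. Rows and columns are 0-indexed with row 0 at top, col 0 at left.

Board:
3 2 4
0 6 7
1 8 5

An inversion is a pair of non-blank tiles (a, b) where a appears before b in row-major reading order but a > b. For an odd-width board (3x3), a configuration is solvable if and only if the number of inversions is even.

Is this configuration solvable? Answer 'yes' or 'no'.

Inversions (pairs i<j in row-major order where tile[i] > tile[j] > 0): 9
9 is odd, so the puzzle is not solvable.

Answer: no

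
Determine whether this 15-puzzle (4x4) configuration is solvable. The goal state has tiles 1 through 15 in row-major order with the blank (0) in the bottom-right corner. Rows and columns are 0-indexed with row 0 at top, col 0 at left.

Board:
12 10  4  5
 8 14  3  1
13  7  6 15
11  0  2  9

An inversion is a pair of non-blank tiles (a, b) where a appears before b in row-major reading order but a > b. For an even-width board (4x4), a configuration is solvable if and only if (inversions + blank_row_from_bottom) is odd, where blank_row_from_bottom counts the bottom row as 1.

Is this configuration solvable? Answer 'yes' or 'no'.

Inversions: 54
Blank is in row 3 (0-indexed from top), which is row 1 counting from the bottom (bottom = 1).
54 + 1 = 55, which is odd, so the puzzle is solvable.

Answer: yes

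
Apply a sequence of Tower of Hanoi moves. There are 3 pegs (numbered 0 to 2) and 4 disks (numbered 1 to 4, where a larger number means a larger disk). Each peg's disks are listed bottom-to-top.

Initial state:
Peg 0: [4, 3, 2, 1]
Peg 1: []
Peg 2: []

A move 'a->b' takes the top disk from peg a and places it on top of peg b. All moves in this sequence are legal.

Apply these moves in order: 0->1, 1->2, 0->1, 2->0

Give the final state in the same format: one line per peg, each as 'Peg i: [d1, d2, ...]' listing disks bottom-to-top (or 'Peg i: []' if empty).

After move 1 (0->1):
Peg 0: [4, 3, 2]
Peg 1: [1]
Peg 2: []

After move 2 (1->2):
Peg 0: [4, 3, 2]
Peg 1: []
Peg 2: [1]

After move 3 (0->1):
Peg 0: [4, 3]
Peg 1: [2]
Peg 2: [1]

After move 4 (2->0):
Peg 0: [4, 3, 1]
Peg 1: [2]
Peg 2: []

Answer: Peg 0: [4, 3, 1]
Peg 1: [2]
Peg 2: []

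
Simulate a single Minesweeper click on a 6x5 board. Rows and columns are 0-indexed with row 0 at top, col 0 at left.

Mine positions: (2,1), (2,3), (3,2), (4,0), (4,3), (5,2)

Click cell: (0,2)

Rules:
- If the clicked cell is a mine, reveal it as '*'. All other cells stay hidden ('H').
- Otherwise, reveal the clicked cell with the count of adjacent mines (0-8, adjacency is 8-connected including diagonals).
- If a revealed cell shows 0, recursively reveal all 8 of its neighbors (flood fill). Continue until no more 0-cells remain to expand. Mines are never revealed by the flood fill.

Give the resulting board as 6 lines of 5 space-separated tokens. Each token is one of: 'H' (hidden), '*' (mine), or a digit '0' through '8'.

0 0 0 0 0
1 1 2 1 1
H H H H H
H H H H H
H H H H H
H H H H H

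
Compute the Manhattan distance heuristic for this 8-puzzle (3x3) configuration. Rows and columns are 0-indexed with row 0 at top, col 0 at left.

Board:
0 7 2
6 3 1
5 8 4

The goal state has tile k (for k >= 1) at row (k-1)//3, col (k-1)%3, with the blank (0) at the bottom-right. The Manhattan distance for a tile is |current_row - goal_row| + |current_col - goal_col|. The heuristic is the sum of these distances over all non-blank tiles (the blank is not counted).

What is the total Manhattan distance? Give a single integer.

Tile 7: at (0,1), goal (2,0), distance |0-2|+|1-0| = 3
Tile 2: at (0,2), goal (0,1), distance |0-0|+|2-1| = 1
Tile 6: at (1,0), goal (1,2), distance |1-1|+|0-2| = 2
Tile 3: at (1,1), goal (0,2), distance |1-0|+|1-2| = 2
Tile 1: at (1,2), goal (0,0), distance |1-0|+|2-0| = 3
Tile 5: at (2,0), goal (1,1), distance |2-1|+|0-1| = 2
Tile 8: at (2,1), goal (2,1), distance |2-2|+|1-1| = 0
Tile 4: at (2,2), goal (1,0), distance |2-1|+|2-0| = 3
Sum: 3 + 1 + 2 + 2 + 3 + 2 + 0 + 3 = 16

Answer: 16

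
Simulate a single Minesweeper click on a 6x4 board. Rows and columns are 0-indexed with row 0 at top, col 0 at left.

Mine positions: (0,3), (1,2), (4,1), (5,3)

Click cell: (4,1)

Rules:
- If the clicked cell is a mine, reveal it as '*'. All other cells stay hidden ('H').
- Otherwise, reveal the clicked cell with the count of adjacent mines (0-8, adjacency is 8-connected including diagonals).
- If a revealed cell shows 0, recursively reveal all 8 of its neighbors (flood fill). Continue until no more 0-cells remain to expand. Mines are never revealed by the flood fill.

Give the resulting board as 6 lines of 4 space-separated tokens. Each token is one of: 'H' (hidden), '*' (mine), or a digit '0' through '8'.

H H H H
H H H H
H H H H
H H H H
H * H H
H H H H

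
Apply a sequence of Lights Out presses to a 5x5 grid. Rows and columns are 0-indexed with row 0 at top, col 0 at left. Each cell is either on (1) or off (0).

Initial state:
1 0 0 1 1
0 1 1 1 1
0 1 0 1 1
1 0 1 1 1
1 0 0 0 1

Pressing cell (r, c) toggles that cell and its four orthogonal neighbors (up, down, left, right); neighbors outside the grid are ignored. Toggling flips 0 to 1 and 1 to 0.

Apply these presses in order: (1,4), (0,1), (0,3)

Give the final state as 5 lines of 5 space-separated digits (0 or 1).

After press 1 at (1,4):
1 0 0 1 0
0 1 1 0 0
0 1 0 1 0
1 0 1 1 1
1 0 0 0 1

After press 2 at (0,1):
0 1 1 1 0
0 0 1 0 0
0 1 0 1 0
1 0 1 1 1
1 0 0 0 1

After press 3 at (0,3):
0 1 0 0 1
0 0 1 1 0
0 1 0 1 0
1 0 1 1 1
1 0 0 0 1

Answer: 0 1 0 0 1
0 0 1 1 0
0 1 0 1 0
1 0 1 1 1
1 0 0 0 1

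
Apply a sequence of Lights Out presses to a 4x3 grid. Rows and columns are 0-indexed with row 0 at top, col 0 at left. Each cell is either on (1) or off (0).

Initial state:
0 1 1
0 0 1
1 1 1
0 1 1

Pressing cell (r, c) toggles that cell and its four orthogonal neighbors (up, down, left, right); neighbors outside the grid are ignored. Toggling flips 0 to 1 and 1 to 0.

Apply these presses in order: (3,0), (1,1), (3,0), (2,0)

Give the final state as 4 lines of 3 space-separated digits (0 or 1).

After press 1 at (3,0):
0 1 1
0 0 1
0 1 1
1 0 1

After press 2 at (1,1):
0 0 1
1 1 0
0 0 1
1 0 1

After press 3 at (3,0):
0 0 1
1 1 0
1 0 1
0 1 1

After press 4 at (2,0):
0 0 1
0 1 0
0 1 1
1 1 1

Answer: 0 0 1
0 1 0
0 1 1
1 1 1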